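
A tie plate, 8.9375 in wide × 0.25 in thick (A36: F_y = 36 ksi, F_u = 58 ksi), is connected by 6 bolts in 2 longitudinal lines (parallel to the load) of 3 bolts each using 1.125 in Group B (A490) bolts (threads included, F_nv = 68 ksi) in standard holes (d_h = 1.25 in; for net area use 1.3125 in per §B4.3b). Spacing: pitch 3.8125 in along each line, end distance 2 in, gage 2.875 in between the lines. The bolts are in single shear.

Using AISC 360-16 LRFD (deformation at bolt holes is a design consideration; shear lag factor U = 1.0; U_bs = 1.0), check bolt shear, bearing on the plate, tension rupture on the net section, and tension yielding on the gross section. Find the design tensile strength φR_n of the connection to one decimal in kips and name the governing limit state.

68.6 kips (net-section rupture governs)

Bolt shear: A_b = π(1.125)²/4 = 0.99402 in². φR_n = 0.75 × 68 × 0.99402 × 6 × 1 = 304.2 kips.
Bearing (0.25 in plate, F_u = 58 ksi): end bolts L_c = 2 − 1.25/2 = 1.375, R_n = min(1.2×1.375×0.25×58, 2.4×1.125×0.25×58) = 23.925 kips/bolt; interior L_c = 3.8125 − 1.25 = 2.5625, R_n = 39.15 kips/bolt. φR_n = 0.75 × (2×23.925 + 4×39.15) = 153.3 kips.
Tension rupture (net): A_n = (8.9375 − 2×1.3125)×0.25 = 1.5781 in² (U = 1.0, A_e = A_n). φR_n = 0.75 × 58 × 1.5781 = 68.6 kips.
Tension yield (gross): A_g = 8.9375×0.25 = 2.2344 in². φR_n = 0.90 × 36 × 2.2344 = 72.4 kips.
Governing: min(304.2, 153.3, 68.6, 72.4) = 68.6 kips → net-section rupture.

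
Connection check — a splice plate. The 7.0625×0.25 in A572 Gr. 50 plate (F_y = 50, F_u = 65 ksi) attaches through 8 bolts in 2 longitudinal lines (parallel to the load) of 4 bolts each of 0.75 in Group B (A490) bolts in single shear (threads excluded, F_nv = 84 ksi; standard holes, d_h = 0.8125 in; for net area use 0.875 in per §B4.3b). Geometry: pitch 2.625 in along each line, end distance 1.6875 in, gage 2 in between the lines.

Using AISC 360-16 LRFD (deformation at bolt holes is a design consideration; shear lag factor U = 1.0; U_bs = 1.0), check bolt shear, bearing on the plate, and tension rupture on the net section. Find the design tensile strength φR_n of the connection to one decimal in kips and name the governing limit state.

64.7 kips (net-section rupture governs)

Bolt shear: A_b = π(0.75)²/4 = 0.44179 in². φR_n = 0.75 × 84 × 0.44179 × 8 × 1 = 222.7 kips.
Bearing (0.25 in plate, F_u = 65 ksi): end bolts L_c = 1.6875 − 0.8125/2 = 1.28125, R_n = min(1.2×1.28125×0.25×65, 2.4×0.75×0.25×65) = 24.984 kips/bolt; interior L_c = 2.625 − 0.8125 = 1.8125, R_n = 29.25 kips/bolt. φR_n = 0.75 × (2×24.984 + 6×29.25) = 169.1 kips.
Tension rupture (net): A_n = (7.0625 − 2×0.875)×0.25 = 1.3281 in² (U = 1.0, A_e = A_n). φR_n = 0.75 × 65 × 1.3281 = 64.7 kips.
Governing: min(222.7, 169.1, 64.7) = 64.7 kips → net-section rupture.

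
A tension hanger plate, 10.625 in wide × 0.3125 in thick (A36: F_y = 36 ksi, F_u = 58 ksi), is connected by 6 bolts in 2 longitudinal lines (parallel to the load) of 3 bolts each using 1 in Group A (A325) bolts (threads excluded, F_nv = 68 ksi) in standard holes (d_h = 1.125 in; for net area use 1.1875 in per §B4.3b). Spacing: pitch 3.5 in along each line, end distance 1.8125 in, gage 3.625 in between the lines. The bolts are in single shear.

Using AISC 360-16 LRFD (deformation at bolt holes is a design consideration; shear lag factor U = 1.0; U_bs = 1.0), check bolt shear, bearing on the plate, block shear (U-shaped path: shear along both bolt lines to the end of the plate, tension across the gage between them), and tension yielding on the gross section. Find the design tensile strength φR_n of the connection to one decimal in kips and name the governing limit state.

Bolt shear: A_b = π(1)²/4 = 0.7854 in². φR_n = 0.75 × 68 × 0.7854 × 6 × 1 = 240.3 kips.
Bearing (0.3125 in plate, F_u = 58 ksi): end bolts L_c = 1.8125 − 1.125/2 = 1.25, R_n = min(1.2×1.25×0.3125×58, 2.4×1×0.3125×58) = 27.188 kips/bolt; interior L_c = 3.5 − 1.125 = 2.375, R_n = 43.5 kips/bolt. φR_n = 0.75 × (2×27.188 + 4×43.5) = 171.3 kips.
Block shear: shear path 2×[1.8125+2×3.5] = 2×8.8125 in, A_gv = 5.5078, A_nv = 2×(8.8125 − 2.5×1.1875)×0.3125 = 3.6523 in²; tension across gage: (3.625 − 1×1.1875)×0.3125 = 0.76172 in². R_n = min(0.6×58×3.6523, 0.6×36×5.5078) + 1.0×58×0.76172 = min(127.1, 118.97) + 44.18 = 163.15 kips. φR_n = 0.75 × 163.15 = 122.4 kips.
Tension yield (gross): A_g = 10.625×0.3125 = 3.3203 in². φR_n = 0.90 × 36 × 3.3203 = 107.6 kips.
Governing: min(240.3, 171.3, 122.4, 107.6) = 107.6 kips → gross-section yield.

107.6 kips (gross-section yield governs)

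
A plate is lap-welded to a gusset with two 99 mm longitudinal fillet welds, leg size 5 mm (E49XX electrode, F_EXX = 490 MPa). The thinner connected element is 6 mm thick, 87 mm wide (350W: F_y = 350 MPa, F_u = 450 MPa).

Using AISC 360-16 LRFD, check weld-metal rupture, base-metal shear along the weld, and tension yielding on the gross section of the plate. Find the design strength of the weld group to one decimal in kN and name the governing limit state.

Weld metal: throat = 0.707×5 = 3.535 mm, L = 2×99 = 198 mm. φR_n = 0.75 × 0.6 × 490 × 3.535 × 198 = 154.3 kN.
Base metal shear (6 mm plate): yield φR_n = 1.0×0.6×350×6×198 = 249.5 kN; rupture φR_n = 0.75×0.6×450×6×198 = 240.6 kN; take 240.6 kN (rupture).
Tension yield (gross): A_g = 87×6 = 522 mm². φR_n = 0.90 × 350 × 522 = 164.4 kN.
Governing: min(154.3, 240.6, 164.4) = 154.3 kN → weld metal.

154.3 kN (weld metal governs)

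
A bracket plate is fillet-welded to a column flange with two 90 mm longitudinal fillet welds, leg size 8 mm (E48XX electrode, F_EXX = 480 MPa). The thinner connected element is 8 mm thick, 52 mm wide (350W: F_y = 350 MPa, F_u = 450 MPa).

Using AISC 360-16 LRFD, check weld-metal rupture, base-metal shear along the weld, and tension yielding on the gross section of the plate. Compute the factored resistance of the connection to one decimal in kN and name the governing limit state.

Weld metal: throat = 0.707×8 = 5.656 mm, L = 2×90 = 180 mm. φR_n = 0.75 × 0.6 × 480 × 5.656 × 180 = 219.9 kN.
Base metal shear (8 mm plate): yield φR_n = 1.0×0.6×350×8×180 = 302.4 kN; rupture φR_n = 0.75×0.6×450×8×180 = 291.6 kN; take 291.6 kN (rupture).
Tension yield (gross): A_g = 52×8 = 416 mm². φR_n = 0.90 × 350 × 416 = 131.0 kN.
Governing: min(219.9, 291.6, 131.0) = 131.0 kN → gross-section yield.

131.0 kN (gross-section yield governs)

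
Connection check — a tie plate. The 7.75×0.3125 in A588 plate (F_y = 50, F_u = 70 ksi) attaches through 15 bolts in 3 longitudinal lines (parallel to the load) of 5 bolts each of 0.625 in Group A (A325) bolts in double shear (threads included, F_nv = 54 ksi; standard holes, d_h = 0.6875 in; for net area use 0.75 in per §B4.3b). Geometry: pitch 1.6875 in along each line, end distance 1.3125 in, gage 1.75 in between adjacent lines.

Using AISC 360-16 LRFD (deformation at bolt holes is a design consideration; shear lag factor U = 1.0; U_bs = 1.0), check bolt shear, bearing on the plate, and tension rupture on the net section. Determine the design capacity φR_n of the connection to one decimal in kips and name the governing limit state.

Bolt shear: A_b = π(0.625)²/4 = 0.3068 in². φR_n = 0.75 × 54 × 0.3068 × 15 × 2 = 372.8 kips.
Bearing (0.3125 in plate, F_u = 70 ksi): end bolts L_c = 1.3125 − 0.6875/2 = 0.96875, R_n = min(1.2×0.96875×0.3125×70, 2.4×0.625×0.3125×70) = 25.43 kips/bolt; interior L_c = 1.6875 − 0.6875 = 1, R_n = 26.25 kips/bolt. φR_n = 0.75 × (3×25.43 + 12×26.25) = 293.5 kips.
Tension rupture (net): A_n = (7.75 − 3×0.75)×0.3125 = 1.7188 in² (U = 1.0, A_e = A_n). φR_n = 0.75 × 70 × 1.7188 = 90.2 kips.
Governing: min(372.8, 293.5, 90.2) = 90.2 kips → net-section rupture.

90.2 kips (net-section rupture governs)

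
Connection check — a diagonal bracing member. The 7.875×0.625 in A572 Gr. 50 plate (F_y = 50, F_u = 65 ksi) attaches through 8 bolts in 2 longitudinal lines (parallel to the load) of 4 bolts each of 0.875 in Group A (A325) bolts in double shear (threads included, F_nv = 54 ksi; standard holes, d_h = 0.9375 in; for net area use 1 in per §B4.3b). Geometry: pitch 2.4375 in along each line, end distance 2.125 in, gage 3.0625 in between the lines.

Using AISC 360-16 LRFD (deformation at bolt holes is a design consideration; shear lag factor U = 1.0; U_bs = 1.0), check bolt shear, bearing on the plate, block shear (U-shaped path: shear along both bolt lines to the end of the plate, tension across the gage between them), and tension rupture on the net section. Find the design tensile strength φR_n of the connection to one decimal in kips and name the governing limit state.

Bolt shear: A_b = π(0.875)²/4 = 0.60132 in². φR_n = 0.75 × 54 × 0.60132 × 8 × 2 = 389.7 kips.
Bearing (0.625 in plate, F_u = 65 ksi): end bolts L_c = 2.125 − 0.9375/2 = 1.65625, R_n = min(1.2×1.65625×0.625×65, 2.4×0.875×0.625×65) = 80.742 kips/bolt; interior L_c = 2.4375 − 0.9375 = 1.5, R_n = 73.125 kips/bolt. φR_n = 0.75 × (2×80.742 + 6×73.125) = 450.2 kips.
Block shear: shear path 2×[2.125+3×2.4375] = 2×9.4375 in, A_gv = 11.797, A_nv = 2×(9.4375 − 3.5×1)×0.625 = 7.4219 in²; tension across gage: (3.0625 − 1×1)×0.625 = 1.2891 in². R_n = min(0.6×65×7.4219, 0.6×50×11.797) + 1.0×65×1.2891 = min(289.45, 353.91) + 83.792 = 373.24 kips. φR_n = 0.75 × 373.24 = 279.9 kips.
Tension rupture (net): A_n = (7.875 − 2×1)×0.625 = 3.6719 in² (U = 1.0, A_e = A_n). φR_n = 0.75 × 65 × 3.6719 = 179.0 kips.
Governing: min(389.7, 450.2, 279.9, 179.0) = 179.0 kips → net-section rupture.

179.0 kips (net-section rupture governs)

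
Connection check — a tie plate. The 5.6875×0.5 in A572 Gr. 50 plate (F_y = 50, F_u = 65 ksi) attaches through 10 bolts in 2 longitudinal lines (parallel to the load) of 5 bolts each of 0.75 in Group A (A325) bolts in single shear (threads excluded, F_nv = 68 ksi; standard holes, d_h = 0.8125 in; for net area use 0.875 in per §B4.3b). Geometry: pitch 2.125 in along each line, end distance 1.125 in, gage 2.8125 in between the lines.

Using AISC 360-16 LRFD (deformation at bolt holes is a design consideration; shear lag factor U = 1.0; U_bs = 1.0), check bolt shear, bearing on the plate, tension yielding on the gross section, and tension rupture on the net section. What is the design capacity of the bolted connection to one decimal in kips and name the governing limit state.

96.0 kips (net-section rupture governs)

Bolt shear: A_b = π(0.75)²/4 = 0.44179 in². φR_n = 0.75 × 68 × 0.44179 × 10 × 1 = 225.3 kips.
Bearing (0.5 in plate, F_u = 65 ksi): end bolts L_c = 1.125 − 0.8125/2 = 0.71875, R_n = min(1.2×0.71875×0.5×65, 2.4×0.75×0.5×65) = 28.031 kips/bolt; interior L_c = 2.125 − 0.8125 = 1.3125, R_n = 51.188 kips/bolt. φR_n = 0.75 × (2×28.031 + 8×51.188) = 349.2 kips.
Tension yield (gross): A_g = 5.6875×0.5 = 2.8438 in². φR_n = 0.90 × 50 × 2.8438 = 128.0 kips.
Tension rupture (net): A_n = (5.6875 − 2×0.875)×0.5 = 1.9688 in² (U = 1.0, A_e = A_n). φR_n = 0.75 × 65 × 1.9688 = 96.0 kips.
Governing: min(225.3, 349.2, 128.0, 96.0) = 96.0 kips → net-section rupture.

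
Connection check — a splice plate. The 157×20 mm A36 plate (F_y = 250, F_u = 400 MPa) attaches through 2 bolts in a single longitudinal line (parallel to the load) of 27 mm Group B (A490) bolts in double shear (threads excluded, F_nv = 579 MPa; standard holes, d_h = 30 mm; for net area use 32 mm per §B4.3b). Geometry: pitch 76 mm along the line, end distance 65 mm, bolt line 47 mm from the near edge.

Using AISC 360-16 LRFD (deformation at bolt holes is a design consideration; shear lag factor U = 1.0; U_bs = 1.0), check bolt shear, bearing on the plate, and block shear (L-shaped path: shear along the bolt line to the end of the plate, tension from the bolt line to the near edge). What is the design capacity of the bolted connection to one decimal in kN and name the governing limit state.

503.3 kN (block shear governs)

Bolt shear: A_b = π(27)²/4 = 572.56 mm². φR_n = 0.75 × 579 × 572.56 × 2 × 2 = 994.5 kN.
Bearing (20 mm plate, F_u = 400 MPa): end bolts L_c = 65 − 30/2 = 50, R_n = min(1.2×50×20×400, 2.4×27×20×400) = 480 kN/bolt; interior L_c = 76 − 30 = 46, R_n = 441.6 kN/bolt. φR_n = 0.75 × (1×480 + 1×441.6) = 691.2 kN.
Block shear: shear path 1×[65+1×76] = 1×141 mm, A_gv = 2820, A_nv = 1×(141 − 1.5×32)×20 = 1860 mm²; tension to near edge: (47 − 0.5×32)×20 = 620 mm². R_n = min(0.6×400×1860, 0.6×250×2820) + 1.0×400×620 = min(446.4, 423) + 248 = 671 kN. φR_n = 0.75 × 671 = 503.3 kN.
Governing: min(994.5, 691.2, 503.3) = 503.3 kN → block shear.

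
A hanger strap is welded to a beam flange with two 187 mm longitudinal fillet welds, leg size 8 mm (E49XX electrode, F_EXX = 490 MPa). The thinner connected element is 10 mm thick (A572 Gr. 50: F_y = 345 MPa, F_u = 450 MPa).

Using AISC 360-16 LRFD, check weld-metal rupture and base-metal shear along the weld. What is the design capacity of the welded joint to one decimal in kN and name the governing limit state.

Weld metal: throat = 0.707×8 = 5.656 mm, L = 2×187 = 374 mm. φR_n = 0.75 × 0.6 × 490 × 5.656 × 374 = 466.4 kN.
Base metal shear (10 mm plate): yield φR_n = 1.0×0.6×345×10×374 = 774.2 kN; rupture φR_n = 0.75×0.6×450×10×374 = 757.4 kN; take 757.4 kN (rupture).
Governing: min(466.4, 757.4) = 466.4 kN → weld metal.

466.4 kN (weld metal governs)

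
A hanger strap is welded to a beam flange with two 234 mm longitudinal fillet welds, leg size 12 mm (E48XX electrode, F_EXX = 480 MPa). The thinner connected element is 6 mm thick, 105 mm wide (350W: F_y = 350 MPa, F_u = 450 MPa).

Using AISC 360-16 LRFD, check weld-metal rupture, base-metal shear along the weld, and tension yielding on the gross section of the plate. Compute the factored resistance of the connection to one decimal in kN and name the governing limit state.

198.5 kN (gross-section yield governs)

Weld metal: throat = 0.707×12 = 8.484 mm, L = 2×234 = 468 mm. φR_n = 0.75 × 0.6 × 480 × 8.484 × 468 = 857.6 kN.
Base metal shear (6 mm plate): yield φR_n = 1.0×0.6×350×6×468 = 589.7 kN; rupture φR_n = 0.75×0.6×450×6×468 = 568.6 kN; take 568.6 kN (rupture).
Tension yield (gross): A_g = 105×6 = 630 mm². φR_n = 0.90 × 350 × 630 = 198.5 kN.
Governing: min(857.6, 568.6, 198.5) = 198.5 kN → gross-section yield.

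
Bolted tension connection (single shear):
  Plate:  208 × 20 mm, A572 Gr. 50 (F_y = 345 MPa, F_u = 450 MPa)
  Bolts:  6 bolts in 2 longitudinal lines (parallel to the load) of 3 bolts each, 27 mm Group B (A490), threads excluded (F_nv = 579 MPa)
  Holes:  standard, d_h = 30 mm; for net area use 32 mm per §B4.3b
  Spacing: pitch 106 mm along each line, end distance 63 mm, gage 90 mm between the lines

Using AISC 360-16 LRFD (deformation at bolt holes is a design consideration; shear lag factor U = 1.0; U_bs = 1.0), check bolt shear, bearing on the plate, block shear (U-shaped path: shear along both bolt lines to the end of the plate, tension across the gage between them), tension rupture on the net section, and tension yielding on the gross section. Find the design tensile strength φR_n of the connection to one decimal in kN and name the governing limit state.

972.0 kN (net-section rupture governs)

Bolt shear: A_b = π(27)²/4 = 572.56 mm². φR_n = 0.75 × 579 × 572.56 × 6 × 1 = 1491.8 kN.
Bearing (20 mm plate, F_u = 450 MPa): end bolts L_c = 63 − 30/2 = 48, R_n = min(1.2×48×20×450, 2.4×27×20×450) = 518.4 kN/bolt; interior L_c = 106 − 30 = 76, R_n = 583.2 kN/bolt. φR_n = 0.75 × (2×518.4 + 4×583.2) = 2527.2 kN.
Block shear: shear path 2×[63+2×106] = 2×275 mm, A_gv = 11000, A_nv = 2×(275 − 2.5×32)×20 = 7800 mm²; tension across gage: (90 − 1×32)×20 = 1160 mm². R_n = min(0.6×450×7800, 0.6×345×11000) + 1.0×450×1160 = min(2106, 2277) + 522 = 2628 kN. φR_n = 0.75 × 2628 = 1971.0 kN.
Tension rupture (net): A_n = (208 − 2×32)×20 = 2880 mm² (U = 1.0, A_e = A_n). φR_n = 0.75 × 450 × 2880 = 972.0 kN.
Tension yield (gross): A_g = 208×20 = 4160 mm². φR_n = 0.90 × 345 × 4160 = 1291.7 kN.
Governing: min(1491.8, 2527.2, 1971.0, 972.0, 1291.7) = 972.0 kN → net-section rupture.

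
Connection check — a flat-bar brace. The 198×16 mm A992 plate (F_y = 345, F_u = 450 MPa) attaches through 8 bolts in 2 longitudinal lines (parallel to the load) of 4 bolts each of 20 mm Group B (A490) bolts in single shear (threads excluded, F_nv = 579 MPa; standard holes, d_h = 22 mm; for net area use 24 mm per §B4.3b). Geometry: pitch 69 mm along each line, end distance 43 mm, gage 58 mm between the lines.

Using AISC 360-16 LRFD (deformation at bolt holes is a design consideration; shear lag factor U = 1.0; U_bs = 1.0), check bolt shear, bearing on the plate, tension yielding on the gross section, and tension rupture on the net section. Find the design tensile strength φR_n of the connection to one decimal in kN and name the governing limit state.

810.0 kN (net-section rupture governs)

Bolt shear: A_b = π(20)²/4 = 314.16 mm². φR_n = 0.75 × 579 × 314.16 × 8 × 1 = 1091.4 kN.
Bearing (16 mm plate, F_u = 450 MPa): end bolts L_c = 43 − 22/2 = 32, R_n = min(1.2×32×16×450, 2.4×20×16×450) = 276.48 kN/bolt; interior L_c = 69 − 22 = 47, R_n = 345.6 kN/bolt. φR_n = 0.75 × (2×276.48 + 6×345.6) = 1969.9 kN.
Tension yield (gross): A_g = 198×16 = 3168 mm². φR_n = 0.90 × 345 × 3168 = 983.7 kN.
Tension rupture (net): A_n = (198 − 2×24)×16 = 2400 mm² (U = 1.0, A_e = A_n). φR_n = 0.75 × 450 × 2400 = 810.0 kN.
Governing: min(1091.4, 1969.9, 983.7, 810.0) = 810.0 kN → net-section rupture.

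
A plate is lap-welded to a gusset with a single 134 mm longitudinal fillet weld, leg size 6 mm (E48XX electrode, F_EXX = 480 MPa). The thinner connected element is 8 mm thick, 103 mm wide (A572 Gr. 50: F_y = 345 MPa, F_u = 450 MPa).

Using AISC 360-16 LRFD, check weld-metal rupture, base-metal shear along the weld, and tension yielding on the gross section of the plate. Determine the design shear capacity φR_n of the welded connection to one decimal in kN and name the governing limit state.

Weld metal: throat = 0.707×6 = 4.242 mm, L = 134 mm. φR_n = 0.75 × 0.6 × 480 × 4.242 × 134 = 122.8 kN.
Base metal shear (8 mm plate): yield φR_n = 1.0×0.6×345×8×134 = 221.9 kN; rupture φR_n = 0.75×0.6×450×8×134 = 217.1 kN; take 217.1 kN (rupture).
Tension yield (gross): A_g = 103×8 = 824 mm². φR_n = 0.90 × 345 × 824 = 255.9 kN.
Governing: min(122.8, 217.1, 255.9) = 122.8 kN → weld metal.

122.8 kN (weld metal governs)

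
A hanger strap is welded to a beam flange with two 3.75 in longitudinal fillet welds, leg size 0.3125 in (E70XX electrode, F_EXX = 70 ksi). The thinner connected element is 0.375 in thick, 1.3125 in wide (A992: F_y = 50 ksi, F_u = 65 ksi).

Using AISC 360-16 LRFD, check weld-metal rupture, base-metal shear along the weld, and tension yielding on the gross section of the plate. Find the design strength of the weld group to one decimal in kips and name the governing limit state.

22.1 kips (gross-section yield governs)

Weld metal: throat = 0.707×0.3125 = 0.22094 in, L = 2×3.75 = 7.5 in. φR_n = 0.75 × 0.6 × 70 × 0.22094 × 7.5 = 52.2 kips.
Base metal shear (0.375 in plate): yield φR_n = 1.0×0.6×50×0.375×7.5 = 84.4 kips; rupture φR_n = 0.75×0.6×65×0.375×7.5 = 82.3 kips; take 82.3 kips (rupture).
Tension yield (gross): A_g = 1.3125×0.375 = 0.49219 in². φR_n = 0.90 × 50 × 0.49219 = 22.1 kips.
Governing: min(52.2, 82.3, 22.1) = 22.1 kips → gross-section yield.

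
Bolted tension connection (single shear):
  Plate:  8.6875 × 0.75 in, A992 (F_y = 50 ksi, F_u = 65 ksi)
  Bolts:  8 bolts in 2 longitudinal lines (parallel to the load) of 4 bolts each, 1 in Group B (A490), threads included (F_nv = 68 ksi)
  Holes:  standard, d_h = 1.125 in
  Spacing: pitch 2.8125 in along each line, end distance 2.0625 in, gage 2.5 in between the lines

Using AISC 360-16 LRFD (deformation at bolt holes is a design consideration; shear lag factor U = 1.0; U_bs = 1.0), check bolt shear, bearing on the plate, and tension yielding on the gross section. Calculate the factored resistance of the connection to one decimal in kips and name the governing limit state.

Bolt shear: A_b = π(1)²/4 = 0.7854 in². φR_n = 0.75 × 68 × 0.7854 × 8 × 1 = 320.4 kips.
Bearing (0.75 in plate, F_u = 65 ksi): end bolts L_c = 2.0625 − 1.125/2 = 1.5, R_n = min(1.2×1.5×0.75×65, 2.4×1×0.75×65) = 87.75 kips/bolt; interior L_c = 2.8125 − 1.125 = 1.6875, R_n = 98.719 kips/bolt. φR_n = 0.75 × (2×87.75 + 6×98.719) = 575.9 kips.
Tension yield (gross): A_g = 8.6875×0.75 = 6.5156 in². φR_n = 0.90 × 50 × 6.5156 = 293.2 kips.
Governing: min(320.4, 575.9, 293.2) = 293.2 kips → gross-section yield.

293.2 kips (gross-section yield governs)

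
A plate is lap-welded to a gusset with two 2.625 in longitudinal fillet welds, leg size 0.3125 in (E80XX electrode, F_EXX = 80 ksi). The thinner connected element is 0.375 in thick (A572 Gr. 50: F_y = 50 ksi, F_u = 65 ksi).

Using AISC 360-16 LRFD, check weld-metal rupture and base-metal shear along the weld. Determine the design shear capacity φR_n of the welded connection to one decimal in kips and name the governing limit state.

Weld metal: throat = 0.707×0.3125 = 0.22094 in, L = 2×2.625 = 5.25 in. φR_n = 0.75 × 0.6 × 80 × 0.22094 × 5.25 = 41.8 kips.
Base metal shear (0.375 in plate): yield φR_n = 1.0×0.6×50×0.375×5.25 = 59.1 kips; rupture φR_n = 0.75×0.6×65×0.375×5.25 = 57.6 kips; take 57.6 kips (rupture).
Governing: min(41.8, 57.6) = 41.8 kips → weld metal.

41.8 kips (weld metal governs)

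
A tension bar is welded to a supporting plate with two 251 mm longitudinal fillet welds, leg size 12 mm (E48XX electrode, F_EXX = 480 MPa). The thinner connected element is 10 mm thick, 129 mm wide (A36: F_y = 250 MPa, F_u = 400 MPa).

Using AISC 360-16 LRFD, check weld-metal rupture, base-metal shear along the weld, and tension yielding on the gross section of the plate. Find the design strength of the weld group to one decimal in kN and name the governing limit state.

290.3 kN (gross-section yield governs)

Weld metal: throat = 0.707×12 = 8.484 mm, L = 2×251 = 502 mm. φR_n = 0.75 × 0.6 × 480 × 8.484 × 502 = 919.9 kN.
Base metal shear (10 mm plate): yield φR_n = 1.0×0.6×250×10×502 = 753.0 kN; rupture φR_n = 0.75×0.6×400×10×502 = 903.6 kN; take 753.0 kN (yield).
Tension yield (gross): A_g = 129×10 = 1290 mm². φR_n = 0.90 × 250 × 1290 = 290.3 kN.
Governing: min(919.9, 753.0, 290.3) = 290.3 kN → gross-section yield.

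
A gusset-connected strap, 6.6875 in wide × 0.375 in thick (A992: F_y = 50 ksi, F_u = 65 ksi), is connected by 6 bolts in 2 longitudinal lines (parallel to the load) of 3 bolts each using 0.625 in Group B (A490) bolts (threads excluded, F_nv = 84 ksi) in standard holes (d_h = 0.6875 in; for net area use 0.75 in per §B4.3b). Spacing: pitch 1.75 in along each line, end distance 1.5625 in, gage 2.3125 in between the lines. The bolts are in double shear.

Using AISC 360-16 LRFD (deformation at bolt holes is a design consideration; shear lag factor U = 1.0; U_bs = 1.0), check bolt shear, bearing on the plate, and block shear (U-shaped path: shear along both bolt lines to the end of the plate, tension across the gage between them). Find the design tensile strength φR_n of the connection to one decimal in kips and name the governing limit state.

Bolt shear: A_b = π(0.625)²/4 = 0.3068 in². φR_n = 0.75 × 84 × 0.3068 × 6 × 2 = 231.9 kips.
Bearing (0.375 in plate, F_u = 65 ksi): end bolts L_c = 1.5625 − 0.6875/2 = 1.21875, R_n = min(1.2×1.21875×0.375×65, 2.4×0.625×0.375×65) = 35.648 kips/bolt; interior L_c = 1.75 − 0.6875 = 1.0625, R_n = 31.078 kips/bolt. φR_n = 0.75 × (2×35.648 + 4×31.078) = 146.7 kips.
Block shear: shear path 2×[1.5625+2×1.75] = 2×5.0625 in, A_gv = 3.7969, A_nv = 2×(5.0625 − 2.5×0.75)×0.375 = 2.3906 in²; tension across gage: (2.3125 − 1×0.75)×0.375 = 0.58594 in². R_n = min(0.6×65×2.3906, 0.6×50×3.7969) + 1.0×65×0.58594 = min(93.233, 113.91) + 38.086 = 131.32 kips. φR_n = 0.75 × 131.32 = 98.5 kips.
Governing: min(231.9, 146.7, 98.5) = 98.5 kips → block shear.

98.5 kips (block shear governs)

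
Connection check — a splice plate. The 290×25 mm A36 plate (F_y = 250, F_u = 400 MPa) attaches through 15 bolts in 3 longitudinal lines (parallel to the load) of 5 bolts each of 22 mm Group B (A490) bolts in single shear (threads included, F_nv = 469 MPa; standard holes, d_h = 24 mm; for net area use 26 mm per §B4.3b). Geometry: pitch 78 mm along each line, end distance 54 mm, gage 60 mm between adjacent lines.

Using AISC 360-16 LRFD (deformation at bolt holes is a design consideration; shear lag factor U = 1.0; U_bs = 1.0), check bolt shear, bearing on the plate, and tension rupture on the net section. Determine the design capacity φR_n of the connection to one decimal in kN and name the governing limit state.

1590.0 kN (net-section rupture governs)

Bolt shear: A_b = π(22)²/4 = 380.13 mm². φR_n = 0.75 × 469 × 380.13 × 15 × 1 = 2005.7 kN.
Bearing (25 mm plate, F_u = 400 MPa): end bolts L_c = 54 − 24/2 = 42, R_n = min(1.2×42×25×400, 2.4×22×25×400) = 504 kN/bolt; interior L_c = 78 − 24 = 54, R_n = 528 kN/bolt. φR_n = 0.75 × (3×504 + 12×528) = 5886.0 kN.
Tension rupture (net): A_n = (290 − 3×26)×25 = 5300 mm² (U = 1.0, A_e = A_n). φR_n = 0.75 × 400 × 5300 = 1590.0 kN.
Governing: min(2005.7, 5886.0, 1590.0) = 1590.0 kN → net-section rupture.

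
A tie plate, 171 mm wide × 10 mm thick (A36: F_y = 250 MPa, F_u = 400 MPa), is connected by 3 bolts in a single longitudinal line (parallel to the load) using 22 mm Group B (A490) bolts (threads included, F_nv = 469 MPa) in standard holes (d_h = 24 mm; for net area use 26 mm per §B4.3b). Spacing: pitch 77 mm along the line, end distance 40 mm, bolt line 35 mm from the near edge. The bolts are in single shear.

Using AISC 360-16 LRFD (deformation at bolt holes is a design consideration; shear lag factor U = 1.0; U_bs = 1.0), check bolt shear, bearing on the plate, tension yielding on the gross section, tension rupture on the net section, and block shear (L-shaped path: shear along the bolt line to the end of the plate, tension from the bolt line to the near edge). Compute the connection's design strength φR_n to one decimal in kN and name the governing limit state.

284.3 kN (block shear governs)

Bolt shear: A_b = π(22)²/4 = 380.13 mm². φR_n = 0.75 × 469 × 380.13 × 3 × 1 = 401.1 kN.
Bearing (10 mm plate, F_u = 400 MPa): end bolts L_c = 40 − 24/2 = 28, R_n = min(1.2×28×10×400, 2.4×22×10×400) = 134.4 kN/bolt; interior L_c = 77 − 24 = 53, R_n = 211.2 kN/bolt. φR_n = 0.75 × (1×134.4 + 2×211.2) = 417.6 kN.
Tension yield (gross): A_g = 171×10 = 1710 mm². φR_n = 0.90 × 250 × 1710 = 384.8 kN.
Tension rupture (net): A_n = (171 − 1×26)×10 = 1450 mm² (U = 1.0, A_e = A_n). φR_n = 0.75 × 400 × 1450 = 435.0 kN.
Block shear: shear path 1×[40+2×77] = 1×194 mm, A_gv = 1940, A_nv = 1×(194 − 2.5×26)×10 = 1290 mm²; tension to near edge: (35 − 0.5×26)×10 = 220 mm². R_n = min(0.6×400×1290, 0.6×250×1940) + 1.0×400×220 = min(309.6, 291) + 88 = 379 kN. φR_n = 0.75 × 379 = 284.3 kN.
Governing: min(401.1, 417.6, 384.8, 435.0, 284.3) = 284.3 kN → block shear.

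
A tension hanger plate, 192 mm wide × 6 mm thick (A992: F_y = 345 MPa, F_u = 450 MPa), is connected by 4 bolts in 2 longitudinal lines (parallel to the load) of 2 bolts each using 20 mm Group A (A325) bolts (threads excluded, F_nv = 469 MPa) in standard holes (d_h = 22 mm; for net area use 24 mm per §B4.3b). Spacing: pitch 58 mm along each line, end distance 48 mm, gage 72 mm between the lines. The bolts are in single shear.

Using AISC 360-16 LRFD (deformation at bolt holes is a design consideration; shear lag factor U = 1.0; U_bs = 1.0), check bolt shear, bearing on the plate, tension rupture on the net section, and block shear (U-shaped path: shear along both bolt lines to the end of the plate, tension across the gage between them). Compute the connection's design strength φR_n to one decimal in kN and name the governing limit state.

267.3 kN (block shear governs)

Bolt shear: A_b = π(20)²/4 = 314.16 mm². φR_n = 0.75 × 469 × 314.16 × 4 × 1 = 442.0 kN.
Bearing (6 mm plate, F_u = 450 MPa): end bolts L_c = 48 − 22/2 = 37, R_n = min(1.2×37×6×450, 2.4×20×6×450) = 119.88 kN/bolt; interior L_c = 58 − 22 = 36, R_n = 116.64 kN/bolt. φR_n = 0.75 × (2×119.88 + 2×116.64) = 354.8 kN.
Tension rupture (net): A_n = (192 − 2×24)×6 = 864 mm² (U = 1.0, A_e = A_n). φR_n = 0.75 × 450 × 864 = 291.6 kN.
Block shear: shear path 2×[48+1×58] = 2×106 mm, A_gv = 1272, A_nv = 2×(106 − 1.5×24)×6 = 840 mm²; tension across gage: (72 − 1×24)×6 = 288 mm². R_n = min(0.6×450×840, 0.6×345×1272) + 1.0×450×288 = min(226.8, 263.3) + 129.6 = 356.4 kN. φR_n = 0.75 × 356.4 = 267.3 kN.
Governing: min(442.0, 354.8, 291.6, 267.3) = 267.3 kN → block shear.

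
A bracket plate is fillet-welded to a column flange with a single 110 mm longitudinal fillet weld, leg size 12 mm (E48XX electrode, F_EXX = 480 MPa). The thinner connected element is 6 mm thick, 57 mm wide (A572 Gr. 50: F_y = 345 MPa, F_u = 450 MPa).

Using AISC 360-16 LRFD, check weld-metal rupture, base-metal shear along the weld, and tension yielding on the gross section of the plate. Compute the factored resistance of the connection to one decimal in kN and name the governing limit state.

Weld metal: throat = 0.707×12 = 8.484 mm, L = 110 mm. φR_n = 0.75 × 0.6 × 480 × 8.484 × 110 = 201.6 kN.
Base metal shear (6 mm plate): yield φR_n = 1.0×0.6×345×6×110 = 136.6 kN; rupture φR_n = 0.75×0.6×450×6×110 = 133.7 kN; take 133.7 kN (rupture).
Tension yield (gross): A_g = 57×6 = 342 mm². φR_n = 0.90 × 345 × 342 = 106.2 kN.
Governing: min(201.6, 133.7, 106.2) = 106.2 kN → gross-section yield.

106.2 kN (gross-section yield governs)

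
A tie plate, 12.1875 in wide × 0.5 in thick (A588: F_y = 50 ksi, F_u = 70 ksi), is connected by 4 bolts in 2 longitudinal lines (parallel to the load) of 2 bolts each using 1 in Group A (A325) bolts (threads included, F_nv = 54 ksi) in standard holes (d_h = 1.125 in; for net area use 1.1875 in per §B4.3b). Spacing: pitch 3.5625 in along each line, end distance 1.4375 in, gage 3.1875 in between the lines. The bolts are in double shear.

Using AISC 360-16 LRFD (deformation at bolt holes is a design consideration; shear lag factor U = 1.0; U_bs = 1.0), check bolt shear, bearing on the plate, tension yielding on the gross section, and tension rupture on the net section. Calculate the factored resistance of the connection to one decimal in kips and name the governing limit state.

Bolt shear: A_b = π(1)²/4 = 0.7854 in². φR_n = 0.75 × 54 × 0.7854 × 4 × 2 = 254.5 kips.
Bearing (0.5 in plate, F_u = 70 ksi): end bolts L_c = 1.4375 − 1.125/2 = 0.875, R_n = min(1.2×0.875×0.5×70, 2.4×1×0.5×70) = 36.75 kips/bolt; interior L_c = 3.5625 − 1.125 = 2.4375, R_n = 84 kips/bolt. φR_n = 0.75 × (2×36.75 + 2×84) = 181.1 kips.
Tension yield (gross): A_g = 12.1875×0.5 = 6.0938 in². φR_n = 0.90 × 50 × 6.0938 = 274.2 kips.
Tension rupture (net): A_n = (12.1875 − 2×1.1875)×0.5 = 4.9063 in² (U = 1.0, A_e = A_n). φR_n = 0.75 × 70 × 4.9063 = 257.6 kips.
Governing: min(254.5, 181.1, 274.2, 257.6) = 181.1 kips → bearing.

181.1 kips (bearing governs)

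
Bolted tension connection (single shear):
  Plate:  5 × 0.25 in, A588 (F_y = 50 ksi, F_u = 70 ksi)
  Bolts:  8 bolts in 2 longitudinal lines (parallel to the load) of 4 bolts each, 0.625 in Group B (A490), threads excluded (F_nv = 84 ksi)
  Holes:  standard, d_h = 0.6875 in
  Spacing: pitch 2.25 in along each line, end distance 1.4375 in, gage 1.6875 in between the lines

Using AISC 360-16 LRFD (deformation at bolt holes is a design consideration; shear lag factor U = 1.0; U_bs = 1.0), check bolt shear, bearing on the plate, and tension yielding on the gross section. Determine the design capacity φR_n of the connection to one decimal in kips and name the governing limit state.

56.3 kips (gross-section yield governs)

Bolt shear: A_b = π(0.625)²/4 = 0.3068 in². φR_n = 0.75 × 84 × 0.3068 × 8 × 1 = 154.6 kips.
Bearing (0.25 in plate, F_u = 70 ksi): end bolts L_c = 1.4375 − 0.6875/2 = 1.09375, R_n = min(1.2×1.09375×0.25×70, 2.4×0.625×0.25×70) = 22.969 kips/bolt; interior L_c = 2.25 − 0.6875 = 1.5625, R_n = 26.25 kips/bolt. φR_n = 0.75 × (2×22.969 + 6×26.25) = 152.6 kips.
Tension yield (gross): A_g = 5×0.25 = 1.25 in². φR_n = 0.90 × 50 × 1.25 = 56.3 kips.
Governing: min(154.6, 152.6, 56.3) = 56.3 kips → gross-section yield.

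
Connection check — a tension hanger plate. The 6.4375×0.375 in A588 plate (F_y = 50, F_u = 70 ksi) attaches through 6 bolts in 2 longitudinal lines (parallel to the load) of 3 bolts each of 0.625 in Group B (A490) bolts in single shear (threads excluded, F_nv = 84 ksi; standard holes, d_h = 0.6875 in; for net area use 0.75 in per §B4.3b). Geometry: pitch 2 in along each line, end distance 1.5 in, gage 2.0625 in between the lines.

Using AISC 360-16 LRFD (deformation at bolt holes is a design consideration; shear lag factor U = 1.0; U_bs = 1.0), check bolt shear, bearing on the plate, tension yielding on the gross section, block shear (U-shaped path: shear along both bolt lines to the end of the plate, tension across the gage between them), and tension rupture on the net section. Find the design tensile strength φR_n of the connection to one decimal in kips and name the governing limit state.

Bolt shear: A_b = π(0.625)²/4 = 0.3068 in². φR_n = 0.75 × 84 × 0.3068 × 6 × 1 = 116.0 kips.
Bearing (0.375 in plate, F_u = 70 ksi): end bolts L_c = 1.5 − 0.6875/2 = 1.15625, R_n = min(1.2×1.15625×0.375×70, 2.4×0.625×0.375×70) = 36.422 kips/bolt; interior L_c = 2 − 0.6875 = 1.3125, R_n = 39.375 kips/bolt. φR_n = 0.75 × (2×36.422 + 4×39.375) = 172.8 kips.
Tension yield (gross): A_g = 6.4375×0.375 = 2.4141 in². φR_n = 0.90 × 50 × 2.4141 = 108.6 kips.
Block shear: shear path 2×[1.5+2×2] = 2×5.5 in, A_gv = 4.125, A_nv = 2×(5.5 − 2.5×0.75)×0.375 = 2.7188 in²; tension across gage: (2.0625 − 1×0.75)×0.375 = 0.49219 in². R_n = min(0.6×70×2.7188, 0.6×50×4.125) + 1.0×70×0.49219 = min(114.19, 123.75) + 34.453 = 148.64 kips. φR_n = 0.75 × 148.64 = 111.5 kips.
Tension rupture (net): A_n = (6.4375 − 2×0.75)×0.375 = 1.8516 in² (U = 1.0, A_e = A_n). φR_n = 0.75 × 70 × 1.8516 = 97.2 kips.
Governing: min(116.0, 172.8, 108.6, 111.5, 97.2) = 97.2 kips → net-section rupture.

97.2 kips (net-section rupture governs)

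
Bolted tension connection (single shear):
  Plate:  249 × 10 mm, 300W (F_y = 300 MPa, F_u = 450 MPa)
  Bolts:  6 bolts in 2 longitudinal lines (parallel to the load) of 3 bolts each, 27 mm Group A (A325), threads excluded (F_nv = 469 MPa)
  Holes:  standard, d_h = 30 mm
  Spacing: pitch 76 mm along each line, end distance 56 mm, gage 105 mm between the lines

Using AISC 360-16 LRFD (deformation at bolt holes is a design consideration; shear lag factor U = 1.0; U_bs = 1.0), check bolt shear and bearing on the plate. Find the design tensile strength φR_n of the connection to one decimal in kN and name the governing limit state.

Bolt shear: A_b = π(27)²/4 = 572.56 mm². φR_n = 0.75 × 469 × 572.56 × 6 × 1 = 1208.4 kN.
Bearing (10 mm plate, F_u = 450 MPa): end bolts L_c = 56 − 30/2 = 41, R_n = min(1.2×41×10×450, 2.4×27×10×450) = 221.4 kN/bolt; interior L_c = 76 − 30 = 46, R_n = 248.4 kN/bolt. φR_n = 0.75 × (2×221.4 + 4×248.4) = 1077.3 kN.
Governing: min(1208.4, 1077.3) = 1077.3 kN → bearing.

1077.3 kN (bearing governs)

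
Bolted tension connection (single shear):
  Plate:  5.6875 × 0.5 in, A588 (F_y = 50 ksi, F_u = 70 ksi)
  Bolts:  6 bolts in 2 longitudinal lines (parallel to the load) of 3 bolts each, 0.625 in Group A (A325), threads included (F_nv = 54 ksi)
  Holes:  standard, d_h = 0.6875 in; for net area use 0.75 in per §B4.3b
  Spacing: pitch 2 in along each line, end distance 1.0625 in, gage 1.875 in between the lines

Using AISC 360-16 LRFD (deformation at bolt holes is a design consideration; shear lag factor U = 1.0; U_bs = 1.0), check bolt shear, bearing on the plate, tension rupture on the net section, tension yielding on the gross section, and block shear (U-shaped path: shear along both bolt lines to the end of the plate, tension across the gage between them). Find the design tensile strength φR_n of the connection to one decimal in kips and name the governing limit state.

Bolt shear: A_b = π(0.625)²/4 = 0.3068 in². φR_n = 0.75 × 54 × 0.3068 × 6 × 1 = 74.6 kips.
Bearing (0.5 in plate, F_u = 70 ksi): end bolts L_c = 1.0625 − 0.6875/2 = 0.71875, R_n = min(1.2×0.71875×0.5×70, 2.4×0.625×0.5×70) = 30.188 kips/bolt; interior L_c = 2 − 0.6875 = 1.3125, R_n = 52.5 kips/bolt. φR_n = 0.75 × (2×30.188 + 4×52.5) = 202.8 kips.
Tension rupture (net): A_n = (5.6875 − 2×0.75)×0.5 = 2.0938 in² (U = 1.0, A_e = A_n). φR_n = 0.75 × 70 × 2.0938 = 109.9 kips.
Tension yield (gross): A_g = 5.6875×0.5 = 2.8438 in². φR_n = 0.90 × 50 × 2.8438 = 128.0 kips.
Block shear: shear path 2×[1.0625+2×2] = 2×5.0625 in, A_gv = 5.0625, A_nv = 2×(5.0625 − 2.5×0.75)×0.5 = 3.1875 in²; tension across gage: (1.875 − 1×0.75)×0.5 = 0.5625 in². R_n = min(0.6×70×3.1875, 0.6×50×5.0625) + 1.0×70×0.5625 = min(133.88, 151.88) + 39.375 = 173.26 kips. φR_n = 0.75 × 173.26 = 129.9 kips.
Governing: min(74.6, 202.8, 109.9, 128.0, 129.9) = 74.6 kips → bolt shear.

74.6 kips (bolt shear governs)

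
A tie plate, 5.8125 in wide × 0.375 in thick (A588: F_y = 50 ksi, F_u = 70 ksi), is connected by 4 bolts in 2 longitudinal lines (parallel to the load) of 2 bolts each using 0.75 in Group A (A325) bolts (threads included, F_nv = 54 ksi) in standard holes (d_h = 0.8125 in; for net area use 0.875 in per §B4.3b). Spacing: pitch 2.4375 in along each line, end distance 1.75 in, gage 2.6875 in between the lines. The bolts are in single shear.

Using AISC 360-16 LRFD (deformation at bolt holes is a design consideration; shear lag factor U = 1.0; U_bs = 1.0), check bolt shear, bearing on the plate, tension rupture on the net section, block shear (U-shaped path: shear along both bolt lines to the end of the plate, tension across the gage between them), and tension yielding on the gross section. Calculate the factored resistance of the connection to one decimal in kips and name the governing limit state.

71.6 kips (bolt shear governs)

Bolt shear: A_b = π(0.75)²/4 = 0.44179 in². φR_n = 0.75 × 54 × 0.44179 × 4 × 1 = 71.6 kips.
Bearing (0.375 in plate, F_u = 70 ksi): end bolts L_c = 1.75 − 0.8125/2 = 1.34375, R_n = min(1.2×1.34375×0.375×70, 2.4×0.75×0.375×70) = 42.328 kips/bolt; interior L_c = 2.4375 − 0.8125 = 1.625, R_n = 47.25 kips/bolt. φR_n = 0.75 × (2×42.328 + 2×47.25) = 134.4 kips.
Tension rupture (net): A_n = (5.8125 − 2×0.875)×0.375 = 1.5234 in² (U = 1.0, A_e = A_n). φR_n = 0.75 × 70 × 1.5234 = 80.0 kips.
Block shear: shear path 2×[1.75+1×2.4375] = 2×4.1875 in, A_gv = 3.1406, A_nv = 2×(4.1875 − 1.5×0.875)×0.375 = 2.1563 in²; tension across gage: (2.6875 − 1×0.875)×0.375 = 0.67969 in². R_n = min(0.6×70×2.1563, 0.6×50×3.1406) + 1.0×70×0.67969 = min(90.565, 94.218) + 47.578 = 138.14 kips. φR_n = 0.75 × 138.14 = 103.6 kips.
Tension yield (gross): A_g = 5.8125×0.375 = 2.1797 in². φR_n = 0.90 × 50 × 2.1797 = 98.1 kips.
Governing: min(71.6, 134.4, 80.0, 103.6, 98.1) = 71.6 kips → bolt shear.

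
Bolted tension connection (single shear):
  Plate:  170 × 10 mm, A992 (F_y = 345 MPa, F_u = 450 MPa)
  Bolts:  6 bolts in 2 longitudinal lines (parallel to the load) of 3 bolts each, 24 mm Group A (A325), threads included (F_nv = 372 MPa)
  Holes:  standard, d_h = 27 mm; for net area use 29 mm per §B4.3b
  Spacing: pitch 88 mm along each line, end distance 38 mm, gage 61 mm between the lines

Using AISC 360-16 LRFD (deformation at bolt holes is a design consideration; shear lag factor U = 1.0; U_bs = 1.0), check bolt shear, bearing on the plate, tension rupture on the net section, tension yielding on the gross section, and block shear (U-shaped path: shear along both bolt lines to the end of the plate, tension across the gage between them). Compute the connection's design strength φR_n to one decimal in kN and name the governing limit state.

378.0 kN (net-section rupture governs)

Bolt shear: A_b = π(24)²/4 = 452.39 mm². φR_n = 0.75 × 372 × 452.39 × 6 × 1 = 757.3 kN.
Bearing (10 mm plate, F_u = 450 MPa): end bolts L_c = 38 − 27/2 = 24.5, R_n = min(1.2×24.5×10×450, 2.4×24×10×450) = 132.3 kN/bolt; interior L_c = 88 − 27 = 61, R_n = 259.2 kN/bolt. φR_n = 0.75 × (2×132.3 + 4×259.2) = 976.1 kN.
Tension rupture (net): A_n = (170 − 2×29)×10 = 1120 mm² (U = 1.0, A_e = A_n). φR_n = 0.75 × 450 × 1120 = 378.0 kN.
Tension yield (gross): A_g = 170×10 = 1700 mm². φR_n = 0.90 × 345 × 1700 = 527.9 kN.
Block shear: shear path 2×[38+2×88] = 2×214 mm, A_gv = 4280, A_nv = 2×(214 − 2.5×29)×10 = 2830 mm²; tension across gage: (61 − 1×29)×10 = 320 mm². R_n = min(0.6×450×2830, 0.6×345×4280) + 1.0×450×320 = min(764.1, 885.96) + 144 = 908.1 kN. φR_n = 0.75 × 908.1 = 681.1 kN.
Governing: min(757.3, 976.1, 378.0, 527.9, 681.1) = 378.0 kN → net-section rupture.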